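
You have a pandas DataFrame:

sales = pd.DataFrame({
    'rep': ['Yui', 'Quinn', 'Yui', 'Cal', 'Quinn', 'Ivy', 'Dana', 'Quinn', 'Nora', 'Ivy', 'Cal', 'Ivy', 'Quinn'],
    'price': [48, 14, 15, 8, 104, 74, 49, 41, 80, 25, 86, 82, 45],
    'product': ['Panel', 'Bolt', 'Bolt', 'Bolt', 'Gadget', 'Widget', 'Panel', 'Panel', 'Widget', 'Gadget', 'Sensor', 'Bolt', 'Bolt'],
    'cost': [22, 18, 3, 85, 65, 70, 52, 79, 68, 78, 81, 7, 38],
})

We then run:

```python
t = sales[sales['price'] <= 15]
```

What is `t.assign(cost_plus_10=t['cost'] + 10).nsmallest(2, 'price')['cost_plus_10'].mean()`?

filter rows where price <= 15:
     rep  price product  cost
1  Quinn     14    Bolt    18
2    Yui     15    Bolt     3
3    Cal      8    Bolt    85
add column cost_plus_10 = t['cost'] + 10:
     rep  price product  cost  cost_plus_10
1  Quinn     14    Bolt    18            28
2    Yui     15    Bolt     3            13
3    Cal      8    Bolt    85            95
take 2 rows with smallest price:
     rep  price product  cost  cost_plus_10
3    Cal      8    Bolt    85            95
1  Quinn     14    Bolt    18            28
The mean of column 'cost_plus_10' is 61.5.

61.5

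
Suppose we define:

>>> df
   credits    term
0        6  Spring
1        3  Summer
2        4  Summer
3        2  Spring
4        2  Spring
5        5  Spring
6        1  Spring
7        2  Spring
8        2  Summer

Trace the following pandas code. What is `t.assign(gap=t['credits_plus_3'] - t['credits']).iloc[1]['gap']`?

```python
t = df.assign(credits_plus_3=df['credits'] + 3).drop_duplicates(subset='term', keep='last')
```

add column credits_plus_3 = df['credits'] + 3:
   credits    term  credits_plus_3
0        6  Spring               9
1        3  Summer               6
2        4  Summer               7
3        2  Spring               5
4        2  Spring               5
5        5  Spring               8
6        1  Spring               4
7        2  Spring               5
8        2  Summer               5
drop duplicate term (keep=last):
   credits    term  credits_plus_3
7        2  Spring               5
8        2  Summer               5
add column gap = t['credits_plus_3'] - t['credits']:
   credits    term  credits_plus_3  gap
7        2  Spring               5    3
8        2  Summer               5    3
Hence 3.

3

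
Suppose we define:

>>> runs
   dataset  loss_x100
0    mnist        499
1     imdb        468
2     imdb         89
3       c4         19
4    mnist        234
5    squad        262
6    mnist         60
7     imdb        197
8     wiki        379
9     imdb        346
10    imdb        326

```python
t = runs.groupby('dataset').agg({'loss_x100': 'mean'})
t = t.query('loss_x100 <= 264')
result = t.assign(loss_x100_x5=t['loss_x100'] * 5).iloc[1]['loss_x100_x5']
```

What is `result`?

group by dataset, mean of loss_x100:
          loss_x100
dataset            
c4        19.000000
imdb     285.200000
mnist    264.333333
squad    262.000000
wiki     379.000000
filter rows where loss_x100 <= 264:
         loss_x100
dataset           
c4            19.0
squad        262.0
add column loss_x100_x5 = t['loss_x100'] * 5:
         loss_x100  loss_x100_x5
dataset                         
c4            19.0          95.0
squad        262.0        1310.0
Reading off the value at position 1, column 'loss_x100_x5', we get 1310.0.

1310.0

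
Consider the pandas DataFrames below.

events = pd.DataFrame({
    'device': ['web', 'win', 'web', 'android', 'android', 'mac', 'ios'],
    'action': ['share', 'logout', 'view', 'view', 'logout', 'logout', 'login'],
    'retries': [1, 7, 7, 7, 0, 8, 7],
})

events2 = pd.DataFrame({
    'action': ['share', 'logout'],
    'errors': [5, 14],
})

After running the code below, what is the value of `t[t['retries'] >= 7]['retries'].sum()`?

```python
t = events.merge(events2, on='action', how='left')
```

merge on 'action' (how='left') → 7 rows:
    device  action  retries  errors
0      web   share        1     5.0
1      win  logout        7    14.0
2      web    view        7     NaN
3  android    view        7     NaN
4  android  logout        0    14.0
5      mac  logout        8    14.0
6      ios   login        7     NaN
filter rows where retries >= 7:
    device  action  retries  errors
1      win  logout        7    14.0
2      web    view        7     NaN
3  android    view        7     NaN
5      mac  logout        8    14.0
6      ios   login        7     NaN
Hence 36.

36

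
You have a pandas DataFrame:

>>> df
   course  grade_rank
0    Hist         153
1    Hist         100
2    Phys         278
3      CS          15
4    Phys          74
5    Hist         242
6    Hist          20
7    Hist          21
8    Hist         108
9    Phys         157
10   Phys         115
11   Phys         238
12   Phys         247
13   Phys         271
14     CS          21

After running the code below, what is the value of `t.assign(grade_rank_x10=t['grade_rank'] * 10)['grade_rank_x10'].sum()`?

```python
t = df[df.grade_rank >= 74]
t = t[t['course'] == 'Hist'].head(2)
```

filter rows where grade_rank >= 74:
   course  grade_rank
0    Hist         153
1    Hist         100
2    Phys         278
4    Phys          74
5    Hist         242
8    Hist         108
9    Phys         157
10   Phys         115
11   Phys         238
12   Phys         247
13   Phys         271
filter rows where course == 'Hist':
  course  grade_rank
0   Hist         153
1   Hist         100
5   Hist         242
8   Hist         108
take first 2 rows:
  course  grade_rank
0   Hist         153
1   Hist         100
add column grade_rank_x10 = t['grade_rank'] * 10:
  course  grade_rank  grade_rank_x10
0   Hist         153            1530
1   Hist         100            1000
sum of column 'grade_rank_x10' → 2530

2530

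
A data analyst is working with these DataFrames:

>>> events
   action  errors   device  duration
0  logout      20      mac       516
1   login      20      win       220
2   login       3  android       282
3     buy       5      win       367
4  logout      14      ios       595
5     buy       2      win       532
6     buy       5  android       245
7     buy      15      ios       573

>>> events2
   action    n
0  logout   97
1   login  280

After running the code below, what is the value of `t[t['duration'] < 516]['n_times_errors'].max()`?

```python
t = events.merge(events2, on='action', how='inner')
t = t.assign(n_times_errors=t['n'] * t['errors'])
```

merge on 'action' (how='inner') → 4 rows:
   action  errors   device  duration    n
0  logout      20      mac       516   97
1   login      20      win       220  280
2   login       3  android       282  280
3  logout      14      ios       595   97
add column n_times_errors = t['n'] * t['errors']:
   action  errors   device  duration    n  n_times_errors
0  logout      20      mac       516   97            1940
1   login      20      win       220  280            5600
2   login       3  android       282  280             840
3  logout      14      ios       595   97            1358
filter rows where duration < 516:
  action  errors   device  duration    n  n_times_errors
1  login      20      win       220  280            5600
2  login       3  android       282  280             840
Reading off the max of column 'n_times_errors', we get 5600.

5600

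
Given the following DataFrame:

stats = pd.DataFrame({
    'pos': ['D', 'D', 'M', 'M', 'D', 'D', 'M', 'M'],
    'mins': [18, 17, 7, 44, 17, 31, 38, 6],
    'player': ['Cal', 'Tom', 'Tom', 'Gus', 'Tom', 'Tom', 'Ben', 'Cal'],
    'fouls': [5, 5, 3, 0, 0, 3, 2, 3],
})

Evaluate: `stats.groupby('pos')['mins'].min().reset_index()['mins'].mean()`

group by pos, min of mins:
pos
D    17
M     6
Name: mins, dtype: int64
reset_index():
  pos  mins
0   D    17
1   M     6
mean of column 'mins' → 11.5

11.5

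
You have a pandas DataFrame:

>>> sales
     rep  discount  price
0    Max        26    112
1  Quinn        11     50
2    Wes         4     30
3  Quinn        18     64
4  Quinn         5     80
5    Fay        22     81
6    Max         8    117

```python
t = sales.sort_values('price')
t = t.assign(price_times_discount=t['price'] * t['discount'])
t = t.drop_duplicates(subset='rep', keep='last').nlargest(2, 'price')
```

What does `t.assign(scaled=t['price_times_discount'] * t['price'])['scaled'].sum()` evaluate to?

sort by price:
     rep  discount  price
2    Wes         4     30
1  Quinn        11     50
3  Quinn        18     64
4  Quinn         5     80
5    Fay        22     81
0    Max        26    112
6    Max         8    117
add column price_times_discount = t['price'] * t['discount']:
     rep  discount  price  price_times_discount
2    Wes         4     30                   120
1  Quinn        11     50                   550
3  Quinn        18     64                  1152
4  Quinn         5     80                   400
5    Fay        22     81                  1782
0    Max        26    112                  2912
6    Max         8    117                   936
drop duplicate rep (keep=last):
     rep  discount  price  price_times_discount
2    Wes         4     30                   120
4  Quinn         5     80                   400
5    Fay        22     81                  1782
6    Max         8    117                   936
take 2 rows with largest price:
   rep  discount  price  price_times_discount
6  Max         8    117                   936
5  Fay        22     81                  1782
add column scaled = t['price_times_discount'] * t['price']:
   rep  discount  price  price_times_discount  scaled
6  Max         8    117                   936  109512
5  Fay        22     81                  1782  144342
Then the sum of column 'scaled': 253854

253854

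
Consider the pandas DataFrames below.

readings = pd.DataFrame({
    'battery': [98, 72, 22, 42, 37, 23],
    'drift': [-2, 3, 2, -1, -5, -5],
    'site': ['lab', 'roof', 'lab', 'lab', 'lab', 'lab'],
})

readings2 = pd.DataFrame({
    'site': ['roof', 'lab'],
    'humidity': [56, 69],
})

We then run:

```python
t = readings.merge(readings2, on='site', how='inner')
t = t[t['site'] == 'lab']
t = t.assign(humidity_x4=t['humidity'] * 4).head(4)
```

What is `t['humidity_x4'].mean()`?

276.0

merge on 'site' (how='inner') → 6 rows:
   battery  drift  site  humidity
0       98     -2   lab        69
1       72      3  roof        56
2       22      2   lab        69
3       42     -1   lab        69
4       37     -5   lab        69
5       23     -5   lab        69
filter rows where site == 'lab':
   battery  drift site  humidity
0       98     -2  lab        69
2       22      2  lab        69
3       42     -1  lab        69
4       37     -5  lab        69
5       23     -5  lab        69
add column humidity_x4 = t['humidity'] * 4:
   battery  drift site  humidity  humidity_x4
0       98     -2  lab        69          276
2       22      2  lab        69          276
3       42     -1  lab        69          276
4       37     -5  lab        69          276
5       23     -5  lab        69          276
take first 4 rows:
   battery  drift site  humidity  humidity_x4
0       98     -2  lab        69          276
2       22      2  lab        69          276
3       42     -1  lab        69          276
4       37     -5  lab        69          276
Taking the mean of column 'humidity_x4' gives 276.0.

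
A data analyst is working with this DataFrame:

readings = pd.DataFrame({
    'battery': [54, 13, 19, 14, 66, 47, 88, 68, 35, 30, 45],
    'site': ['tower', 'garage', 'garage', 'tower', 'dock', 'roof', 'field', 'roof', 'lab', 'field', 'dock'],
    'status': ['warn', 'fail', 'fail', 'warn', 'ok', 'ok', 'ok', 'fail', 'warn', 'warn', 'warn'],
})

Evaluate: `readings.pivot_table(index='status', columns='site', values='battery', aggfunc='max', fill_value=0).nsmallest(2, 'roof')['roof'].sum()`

pivot: rows=status, cols=site, max(battery):
site    dock  field  garage  lab  roof  tower
status                                       
fail       0      0      19    0    68      0
ok        66     88       0    0    47      0
warn      45     30       0   35     0     54
take 2 rows with smallest roof:
site    dock  field  garage  lab  roof  tower
status                                       
warn      45     30       0   35     0     54
ok        66     88       0    0    47      0
The sum of column 'roof' is 47.

47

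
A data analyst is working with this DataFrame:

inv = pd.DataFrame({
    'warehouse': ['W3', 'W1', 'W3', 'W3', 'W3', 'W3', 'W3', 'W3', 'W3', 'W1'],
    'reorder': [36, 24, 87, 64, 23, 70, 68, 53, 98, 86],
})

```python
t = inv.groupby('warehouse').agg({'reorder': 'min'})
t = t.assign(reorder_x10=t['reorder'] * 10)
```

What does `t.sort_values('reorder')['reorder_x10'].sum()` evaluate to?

group by warehouse, min of reorder:
           reorder
warehouse         
W1              24
W3              23
add column reorder_x10 = t['reorder'] * 10:
           reorder  reorder_x10
warehouse                      
W1              24          240
W3              23          230
sort by reorder:
           reorder  reorder_x10
warehouse                      
W3              23          230
W1              24          240
So sum() = 470.

470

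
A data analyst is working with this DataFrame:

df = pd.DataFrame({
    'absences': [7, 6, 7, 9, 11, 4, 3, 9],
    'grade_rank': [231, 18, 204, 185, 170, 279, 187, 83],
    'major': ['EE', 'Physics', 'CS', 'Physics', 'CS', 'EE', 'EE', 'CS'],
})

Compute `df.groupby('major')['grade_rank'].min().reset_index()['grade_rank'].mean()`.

96.0

group by major, min of grade_rank:
major
CS          83
EE         187
Physics     18
Name: grade_rank, dtype: int64
reset_index():
     major  grade_rank
0       CS          83
1       EE         187
2  Physics          18
Taking the mean of column 'grade_rank' gives 96.0.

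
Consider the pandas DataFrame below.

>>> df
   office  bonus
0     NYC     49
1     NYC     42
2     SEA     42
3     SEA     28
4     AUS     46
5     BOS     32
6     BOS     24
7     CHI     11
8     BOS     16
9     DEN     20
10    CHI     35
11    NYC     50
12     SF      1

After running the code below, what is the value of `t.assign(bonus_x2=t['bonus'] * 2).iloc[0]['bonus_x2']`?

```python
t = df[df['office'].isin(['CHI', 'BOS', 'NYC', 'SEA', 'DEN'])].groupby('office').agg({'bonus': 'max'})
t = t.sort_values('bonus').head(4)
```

filter rows where office in ['CHI', 'BOS', 'NYC', 'SEA', 'DEN']:
   office  bonus
0     NYC     49
1     NYC     42
2     SEA     42
3     SEA     28
5     BOS     32
6     BOS     24
7     CHI     11
8     BOS     16
9     DEN     20
10    CHI     35
11    NYC     50
group by office, max of bonus:
        bonus
office       
BOS        32
CHI        35
DEN        20
NYC        50
SEA        42
sort by bonus:
        bonus
office       
DEN        20
BOS        32
CHI        35
SEA        42
NYC        50
take first 4 rows:
        bonus
office       
DEN        20
BOS        32
CHI        35
SEA        42
add column bonus_x2 = t['bonus'] * 2:
        bonus  bonus_x2
office                 
DEN        20        40
BOS        32        64
CHI        35        70
SEA        42        84

40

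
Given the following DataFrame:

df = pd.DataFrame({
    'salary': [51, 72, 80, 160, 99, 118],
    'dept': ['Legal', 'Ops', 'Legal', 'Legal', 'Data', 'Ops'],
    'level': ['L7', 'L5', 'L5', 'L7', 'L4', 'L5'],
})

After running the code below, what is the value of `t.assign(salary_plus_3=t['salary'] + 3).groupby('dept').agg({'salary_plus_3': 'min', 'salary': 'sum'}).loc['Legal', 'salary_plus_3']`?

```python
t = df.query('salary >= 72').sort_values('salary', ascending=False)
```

83

filter rows where salary >= 72:
   salary   dept level
1      72    Ops    L5
2      80  Legal    L5
3     160  Legal    L7
4      99   Data    L4
5     118    Ops    L5
sort by salary descending:
   salary   dept level
3     160  Legal    L7
5     118    Ops    L5
4      99   Data    L4
2      80  Legal    L5
1      72    Ops    L5
add column salary_plus_3 = t['salary'] + 3:
   salary   dept level  salary_plus_3
3     160  Legal    L7            163
5     118    Ops    L5            121
4      99   Data    L4            102
2      80  Legal    L5             83
1      72    Ops    L5             75
group by dept: min(salary_plus_3), sum(salary):
       salary_plus_3  salary
dept                        
Data             102      99
Legal             83     240
Ops               75     190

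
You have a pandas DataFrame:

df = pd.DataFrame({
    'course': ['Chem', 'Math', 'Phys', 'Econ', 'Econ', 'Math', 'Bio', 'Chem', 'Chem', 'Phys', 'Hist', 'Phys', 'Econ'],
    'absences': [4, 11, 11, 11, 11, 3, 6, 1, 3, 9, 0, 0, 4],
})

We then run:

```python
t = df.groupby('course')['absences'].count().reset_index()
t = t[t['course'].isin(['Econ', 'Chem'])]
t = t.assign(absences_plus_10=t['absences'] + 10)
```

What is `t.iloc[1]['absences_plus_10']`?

13

group by course, count of absences:
course
Bio     1
Chem    3
Econ    3
Hist    1
Math    2
Phys    3
Name: absences, dtype: int64
reset_index():
  course  absences
0    Bio         1
1   Chem         3
2   Econ         3
3   Hist         1
4   Math         2
5   Phys         3
filter rows where course in ['Econ', 'Chem']:
  course  absences
1   Chem         3
2   Econ         3
add column absences_plus_10 = t['absences'] + 10:
  course  absences  absences_plus_10
1   Chem         3                13
2   Econ         3                13
The value at position 1, column 'absences_plus_10' is 13.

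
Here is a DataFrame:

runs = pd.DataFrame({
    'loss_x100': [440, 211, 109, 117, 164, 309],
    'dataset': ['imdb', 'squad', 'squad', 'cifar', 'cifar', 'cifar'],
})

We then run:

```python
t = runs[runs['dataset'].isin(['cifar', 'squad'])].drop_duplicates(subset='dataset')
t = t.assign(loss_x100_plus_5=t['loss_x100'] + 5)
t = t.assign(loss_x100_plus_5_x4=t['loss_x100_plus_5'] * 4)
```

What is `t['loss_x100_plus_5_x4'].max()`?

864

filter rows where dataset in ['cifar', 'squad']:
   loss_x100 dataset
1        211   squad
2        109   squad
3        117   cifar
4        164   cifar
5        309   cifar
drop duplicate dataset (keep=first):
   loss_x100 dataset
1        211   squad
3        117   cifar
add column loss_x100_plus_5 = t['loss_x100'] + 5:
   loss_x100 dataset  loss_x100_plus_5
1        211   squad               216
3        117   cifar               122
add column loss_x100_plus_5_x4 = t['loss_x100_plus_5'] * 4:
   loss_x100 dataset  loss_x100_plus_5  loss_x100_plus_5_x4
1        211   squad               216                  864
3        117   cifar               122                  488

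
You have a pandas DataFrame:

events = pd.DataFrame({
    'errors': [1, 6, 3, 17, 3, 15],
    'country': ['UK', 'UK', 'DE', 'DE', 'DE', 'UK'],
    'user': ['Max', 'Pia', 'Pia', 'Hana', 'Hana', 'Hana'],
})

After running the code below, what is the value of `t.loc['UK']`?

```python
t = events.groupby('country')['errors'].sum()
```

group by country, sum of errors:
country
DE    23
UK    22
Name: errors, dtype: int64
So loc['UK'] = 22.

22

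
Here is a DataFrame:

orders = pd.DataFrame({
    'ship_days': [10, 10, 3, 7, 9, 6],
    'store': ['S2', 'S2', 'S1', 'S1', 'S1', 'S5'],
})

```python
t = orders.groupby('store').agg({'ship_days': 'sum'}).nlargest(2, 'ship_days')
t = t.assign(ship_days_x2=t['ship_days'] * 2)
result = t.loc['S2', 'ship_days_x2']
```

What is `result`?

group by store, sum of ship_days:
       ship_days
store           
S1            19
S2            20
S5             6
take 2 rows with largest ship_days:
       ship_days
store           
S2            20
S1            19
add column ship_days_x2 = t['ship_days'] * 2:
       ship_days  ship_days_x2
store                         
S2            20            40
S1            19            38
Then the value at row 'S2', column 'ship_days_x2': 40

40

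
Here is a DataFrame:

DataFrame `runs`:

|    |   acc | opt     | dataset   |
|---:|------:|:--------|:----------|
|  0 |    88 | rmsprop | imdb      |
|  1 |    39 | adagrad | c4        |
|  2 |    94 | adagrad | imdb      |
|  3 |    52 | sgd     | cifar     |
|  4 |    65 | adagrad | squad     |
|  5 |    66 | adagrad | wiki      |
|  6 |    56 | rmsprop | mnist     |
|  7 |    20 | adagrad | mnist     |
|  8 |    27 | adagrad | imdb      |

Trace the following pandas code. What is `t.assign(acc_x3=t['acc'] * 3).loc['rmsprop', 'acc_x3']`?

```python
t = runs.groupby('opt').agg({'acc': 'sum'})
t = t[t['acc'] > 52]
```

432

group by opt, sum of acc:
         acc
opt         
adagrad  311
rmsprop  144
sgd       52
filter rows where acc > 52:
         acc
opt         
adagrad  311
rmsprop  144
add column acc_x3 = t['acc'] * 3:
         acc  acc_x3
opt                 
adagrad  311     933
rmsprop  144     432
So loc['rmsprop', 'acc_x3'] = 432.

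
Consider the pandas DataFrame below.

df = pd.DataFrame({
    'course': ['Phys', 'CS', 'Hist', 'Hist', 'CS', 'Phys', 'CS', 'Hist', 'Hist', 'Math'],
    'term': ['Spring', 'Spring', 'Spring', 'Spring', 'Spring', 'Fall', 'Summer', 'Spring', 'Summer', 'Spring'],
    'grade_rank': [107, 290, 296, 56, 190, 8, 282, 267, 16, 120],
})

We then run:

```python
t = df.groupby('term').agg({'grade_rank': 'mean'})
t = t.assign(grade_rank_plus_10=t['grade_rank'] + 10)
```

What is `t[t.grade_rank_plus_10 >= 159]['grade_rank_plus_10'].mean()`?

group by term, mean of grade_rank:
        grade_rank
term              
Fall      8.000000
Spring  189.428571
Summer  149.000000
add column grade_rank_plus_10 = t['grade_rank'] + 10:
        grade_rank  grade_rank_plus_10
term                                  
Fall      8.000000           18.000000
Spring  189.428571          199.428571
Summer  149.000000          159.000000
filter rows where grade_rank_plus_10 >= 159:
        grade_rank  grade_rank_plus_10
term                                  
Spring  189.428571          199.428571
Summer  149.000000          159.000000
Hence 179.214285714.

179.214285714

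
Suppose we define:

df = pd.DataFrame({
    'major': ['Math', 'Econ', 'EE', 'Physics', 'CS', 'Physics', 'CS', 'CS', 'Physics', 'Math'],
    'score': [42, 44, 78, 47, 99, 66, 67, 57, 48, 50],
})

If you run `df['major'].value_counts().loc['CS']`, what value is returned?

3

value_counts of major:
major
Physics    3
CS         3
Math       2
Econ       1
EE         1
Name: count, dtype: int64
So loc['CS'] = 3.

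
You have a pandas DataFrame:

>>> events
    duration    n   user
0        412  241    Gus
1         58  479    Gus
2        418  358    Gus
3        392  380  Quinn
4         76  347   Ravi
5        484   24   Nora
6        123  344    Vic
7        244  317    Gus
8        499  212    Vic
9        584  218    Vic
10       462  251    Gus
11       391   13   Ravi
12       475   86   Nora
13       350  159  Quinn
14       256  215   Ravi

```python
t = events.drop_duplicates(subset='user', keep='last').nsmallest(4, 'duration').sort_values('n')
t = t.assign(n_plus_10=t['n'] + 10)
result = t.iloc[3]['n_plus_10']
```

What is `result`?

drop duplicate user (keep=last):
    duration    n   user
9        584  218    Vic
10       462  251    Gus
12       475   86   Nora
13       350  159  Quinn
14       256  215   Ravi
take 4 rows with smallest duration:
    duration    n   user
14       256  215   Ravi
13       350  159  Quinn
10       462  251    Gus
12       475   86   Nora
sort by n:
    duration    n   user
12       475   86   Nora
13       350  159  Quinn
14       256  215   Ravi
10       462  251    Gus
add column n_plus_10 = t['n'] + 10:
    duration    n   user  n_plus_10
12       475   86   Nora         96
13       350  159  Quinn        169
14       256  215   Ravi        225
10       462  251    Gus        261

261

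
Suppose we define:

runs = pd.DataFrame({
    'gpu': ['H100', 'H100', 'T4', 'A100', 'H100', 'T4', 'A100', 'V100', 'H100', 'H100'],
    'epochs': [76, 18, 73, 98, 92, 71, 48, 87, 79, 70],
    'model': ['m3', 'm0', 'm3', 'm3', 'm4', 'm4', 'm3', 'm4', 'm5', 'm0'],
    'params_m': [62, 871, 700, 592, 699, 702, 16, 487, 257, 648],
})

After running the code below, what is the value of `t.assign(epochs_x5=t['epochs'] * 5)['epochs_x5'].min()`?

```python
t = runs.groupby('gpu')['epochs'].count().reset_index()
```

group by gpu, count of epochs:
gpu
A100    2
H100    5
T4      2
V100    1
Name: epochs, dtype: int64
reset_index():
    gpu  epochs
0  A100       2
1  H100       5
2    T4       2
3  V100       1
add column epochs_x5 = t['epochs'] * 5:
    gpu  epochs  epochs_x5
0  A100       2         10
1  H100       5         25
2    T4       2         10
3  V100       1          5
Finally, min of column 'epochs_x5' = 5.

5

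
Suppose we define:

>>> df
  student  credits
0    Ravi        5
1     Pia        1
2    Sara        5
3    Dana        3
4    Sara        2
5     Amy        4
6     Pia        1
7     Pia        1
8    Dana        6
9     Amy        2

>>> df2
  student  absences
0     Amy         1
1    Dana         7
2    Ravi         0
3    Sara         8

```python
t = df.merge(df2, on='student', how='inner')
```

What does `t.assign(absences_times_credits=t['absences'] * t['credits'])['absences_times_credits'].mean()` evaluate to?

17.8571428571

merge on 'student' (how='inner') → 7 rows:
  student  credits  absences
0    Ravi        5         0
1    Sara        5         8
2    Dana        3         7
3    Sara        2         8
4     Amy        4         1
5    Dana        6         7
6     Amy        2         1
add column absences_times_credits = t['absences'] * t['credits']:
  student  credits  absences  absences_times_credits
0    Ravi        5         0                       0
1    Sara        5         8                      40
2    Dana        3         7                      21
3    Sara        2         8                      16
4     Amy        4         1                       4
5    Dana        6         7                      42
6     Amy        2         1                       2
mean of column 'absences_times_credits' → 17.8571428571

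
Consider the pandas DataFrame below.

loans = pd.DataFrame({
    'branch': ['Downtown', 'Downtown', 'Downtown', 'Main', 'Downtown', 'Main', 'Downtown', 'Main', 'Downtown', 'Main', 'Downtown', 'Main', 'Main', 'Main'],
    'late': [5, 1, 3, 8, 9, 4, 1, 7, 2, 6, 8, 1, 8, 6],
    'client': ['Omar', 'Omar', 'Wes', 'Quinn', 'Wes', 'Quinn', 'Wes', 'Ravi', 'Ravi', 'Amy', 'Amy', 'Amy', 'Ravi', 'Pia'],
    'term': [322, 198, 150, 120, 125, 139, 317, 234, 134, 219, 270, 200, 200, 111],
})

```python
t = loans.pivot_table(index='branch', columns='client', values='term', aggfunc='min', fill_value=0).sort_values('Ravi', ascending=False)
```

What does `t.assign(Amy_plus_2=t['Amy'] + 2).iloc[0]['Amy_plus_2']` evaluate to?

202

pivot: rows=branch, cols=client, min(term):
client    Amy  Omar  Pia  Quinn  Ravi  Wes
branch                                    
Downtown  270   198    0      0   134  125
Main      200     0  111    120   200    0
sort by Ravi descending:
client    Amy  Omar  Pia  Quinn  Ravi  Wes
branch                                    
Main      200     0  111    120   200    0
Downtown  270   198    0      0   134  125
add column Amy_plus_2 = t['Amy'] + 2:
client    Amy  Omar  Pia  Quinn  Ravi  Wes  Amy_plus_2
branch                                                
Main      200     0  111    120   200    0         202
Downtown  270   198    0      0   134  125         272
Then the value at position 0, column 'Amy_plus_2': 202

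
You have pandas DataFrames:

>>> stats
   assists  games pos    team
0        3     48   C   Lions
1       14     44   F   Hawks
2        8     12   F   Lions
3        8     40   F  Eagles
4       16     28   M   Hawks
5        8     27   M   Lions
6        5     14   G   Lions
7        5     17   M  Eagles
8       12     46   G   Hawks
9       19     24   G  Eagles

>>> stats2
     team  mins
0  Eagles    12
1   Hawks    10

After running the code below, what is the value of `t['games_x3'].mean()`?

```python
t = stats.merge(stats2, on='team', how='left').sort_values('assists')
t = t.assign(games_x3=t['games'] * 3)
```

merge on 'team' (how='left') → 10 rows:
   assists  games pos    team  mins
0        3     48   C   Lions   NaN
1       14     44   F   Hawks  10.0
2        8     12   F   Lions   NaN
3        8     40   F  Eagles  12.0
4       16     28   M   Hawks  10.0
5        8     27   M   Lions   NaN
6        5     14   G   Lions   NaN
7        5     17   M  Eagles  12.0
8       12     46   G   Hawks  10.0
9       19     24   G  Eagles  12.0
sort by assists:
   assists  games pos    team  mins
0        3     48   C   Lions   NaN
6        5     14   G   Lions   NaN
7        5     17   M  Eagles  12.0
2        8     12   F   Lions   NaN
3        8     40   F  Eagles  12.0
5        8     27   M   Lions   NaN
8       12     46   G   Hawks  10.0
1       14     44   F   Hawks  10.0
4       16     28   M   Hawks  10.0
9       19     24   G  Eagles  12.0
add column games_x3 = t['games'] * 3:
   assists  games pos    team  mins  games_x3
0        3     48   C   Lions   NaN       144
6        5     14   G   Lions   NaN        42
7        5     17   M  Eagles  12.0        51
2        8     12   F   Lions   NaN        36
3        8     40   F  Eagles  12.0       120
5        8     27   M   Lions   NaN        81
8       12     46   G   Hawks  10.0       138
1       14     44   F   Hawks  10.0       132
4       16     28   M   Hawks  10.0        84
9       19     24   G  Eagles  12.0        72
Finally, mean of column 'games_x3' = 90.0.

90.0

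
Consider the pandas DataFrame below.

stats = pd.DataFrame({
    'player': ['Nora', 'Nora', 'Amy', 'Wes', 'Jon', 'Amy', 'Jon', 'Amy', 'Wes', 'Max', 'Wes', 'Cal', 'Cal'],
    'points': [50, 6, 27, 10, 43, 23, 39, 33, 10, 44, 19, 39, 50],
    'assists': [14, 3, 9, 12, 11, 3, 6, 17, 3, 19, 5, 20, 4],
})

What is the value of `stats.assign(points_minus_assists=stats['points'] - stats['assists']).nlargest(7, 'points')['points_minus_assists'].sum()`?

add column points_minus_assists = stats['points'] - stats['assists']:
   player  points  assists  points_minus_assists
0    Nora      50       14                    36
1    Nora       6        3                     3
2     Amy      27        9                    18
3     Wes      10       12                    -2
4     Jon      43       11                    32
5     Amy      23        3                    20
6     Jon      39        6                    33
7     Amy      33       17                    16
8     Wes      10        3                     7
9     Max      44       19                    25
10    Wes      19        5                    14
11    Cal      39       20                    19
12    Cal      50        4                    46
take 7 rows with largest points:
   player  points  assists  points_minus_assists
0    Nora      50       14                    36
12    Cal      50        4                    46
9     Max      44       19                    25
4     Jon      43       11                    32
6     Jon      39        6                    33
11    Cal      39       20                    19
7     Amy      33       17                    16
Hence 207.

207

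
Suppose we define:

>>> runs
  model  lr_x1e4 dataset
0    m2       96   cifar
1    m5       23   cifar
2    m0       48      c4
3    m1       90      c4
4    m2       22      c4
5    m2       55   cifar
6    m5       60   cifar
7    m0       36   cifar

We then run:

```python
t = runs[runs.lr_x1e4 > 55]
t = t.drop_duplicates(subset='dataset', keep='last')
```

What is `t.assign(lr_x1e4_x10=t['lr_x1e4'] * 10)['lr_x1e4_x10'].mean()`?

filter rows where lr_x1e4 > 55:
  model  lr_x1e4 dataset
0    m2       96   cifar
3    m1       90      c4
6    m5       60   cifar
drop duplicate dataset (keep=last):
  model  lr_x1e4 dataset
3    m1       90      c4
6    m5       60   cifar
add column lr_x1e4_x10 = t['lr_x1e4'] * 10:
  model  lr_x1e4 dataset  lr_x1e4_x10
3    m1       90      c4          900
6    m5       60   cifar          600
So mean() = 750.0.

750.0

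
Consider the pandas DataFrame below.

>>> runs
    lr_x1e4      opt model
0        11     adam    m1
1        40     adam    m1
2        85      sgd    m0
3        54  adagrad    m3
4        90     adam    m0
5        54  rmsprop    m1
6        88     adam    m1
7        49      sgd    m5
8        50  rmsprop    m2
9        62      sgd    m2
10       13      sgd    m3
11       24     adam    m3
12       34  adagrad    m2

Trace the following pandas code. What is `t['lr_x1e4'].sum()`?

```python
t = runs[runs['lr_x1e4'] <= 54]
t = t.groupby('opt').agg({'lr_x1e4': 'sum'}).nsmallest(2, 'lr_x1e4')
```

137

filter rows where lr_x1e4 <= 54:
    lr_x1e4      opt model
0        11     adam    m1
1        40     adam    m1
3        54  adagrad    m3
5        54  rmsprop    m1
7        49      sgd    m5
8        50  rmsprop    m2
10       13      sgd    m3
11       24     adam    m3
12       34  adagrad    m2
group by opt, sum of lr_x1e4:
         lr_x1e4
opt             
adagrad       88
adam          75
rmsprop      104
sgd           62
take 2 rows with smallest lr_x1e4:
      lr_x1e4
opt          
sgd        62
adam       75
Finally, sum of column 'lr_x1e4' = 137.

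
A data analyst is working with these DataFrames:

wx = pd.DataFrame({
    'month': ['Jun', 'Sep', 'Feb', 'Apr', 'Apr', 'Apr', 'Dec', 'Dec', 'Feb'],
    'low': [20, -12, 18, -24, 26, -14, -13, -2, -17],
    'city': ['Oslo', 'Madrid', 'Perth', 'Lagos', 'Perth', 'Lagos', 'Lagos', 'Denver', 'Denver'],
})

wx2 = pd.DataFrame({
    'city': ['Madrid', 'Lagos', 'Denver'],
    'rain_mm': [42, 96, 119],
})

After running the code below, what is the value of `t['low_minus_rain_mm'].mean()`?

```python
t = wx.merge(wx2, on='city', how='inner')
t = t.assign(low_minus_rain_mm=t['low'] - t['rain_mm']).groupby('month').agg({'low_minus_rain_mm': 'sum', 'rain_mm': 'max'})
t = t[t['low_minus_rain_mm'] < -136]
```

-230.0

merge on 'city' (how='inner') → 6 rows:
  month  low    city  rain_mm
0   Sep  -12  Madrid       42
1   Apr  -24   Lagos       96
2   Apr  -14   Lagos       96
3   Dec  -13   Lagos       96
4   Dec   -2  Denver      119
5   Feb  -17  Denver      119
add column low_minus_rain_mm = t['low'] - t['rain_mm']:
  month  low    city  rain_mm  low_minus_rain_mm
0   Sep  -12  Madrid       42                -54
1   Apr  -24   Lagos       96               -120
2   Apr  -14   Lagos       96               -110
3   Dec  -13   Lagos       96               -109
4   Dec   -2  Denver      119               -121
5   Feb  -17  Denver      119               -136
group by month: sum(low_minus_rain_mm), max(rain_mm):
       low_minus_rain_mm  rain_mm
month                            
Apr                 -230       96
Dec                 -230      119
Feb                 -136      119
Sep                  -54       42
filter rows where low_minus_rain_mm < -136:
       low_minus_rain_mm  rain_mm
month                            
Apr                 -230       96
Dec                 -230      119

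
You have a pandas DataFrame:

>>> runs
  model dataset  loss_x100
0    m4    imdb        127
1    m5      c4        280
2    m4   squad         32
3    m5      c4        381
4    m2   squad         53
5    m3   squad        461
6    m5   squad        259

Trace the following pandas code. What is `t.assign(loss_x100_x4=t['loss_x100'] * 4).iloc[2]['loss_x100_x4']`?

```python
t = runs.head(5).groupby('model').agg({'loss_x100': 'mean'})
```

1322.0

take first 5 rows:
  model dataset  loss_x100
0    m4    imdb        127
1    m5      c4        280
2    m4   squad         32
3    m5      c4        381
4    m2   squad         53
group by model, mean of loss_x100:
       loss_x100
model           
m2          53.0
m4          79.5
m5         330.5
add column loss_x100_x4 = t['loss_x100'] * 4:
       loss_x100  loss_x100_x4
model                         
m2          53.0         212.0
m4          79.5         318.0
m5         330.5        1322.0
Finally, value at position 2, column 'loss_x100_x4' = 1322.0.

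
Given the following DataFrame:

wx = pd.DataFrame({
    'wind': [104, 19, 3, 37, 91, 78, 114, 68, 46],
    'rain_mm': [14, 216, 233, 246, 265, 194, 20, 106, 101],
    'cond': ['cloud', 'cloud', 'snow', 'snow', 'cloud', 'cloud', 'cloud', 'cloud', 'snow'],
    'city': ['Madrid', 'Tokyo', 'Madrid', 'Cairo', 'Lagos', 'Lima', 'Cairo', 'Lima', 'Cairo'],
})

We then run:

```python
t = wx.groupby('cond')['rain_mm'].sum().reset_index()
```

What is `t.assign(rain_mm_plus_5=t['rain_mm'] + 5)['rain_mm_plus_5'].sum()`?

group by cond, sum of rain_mm:
cond
cloud    815
snow     580
Name: rain_mm, dtype: int64
reset_index():
    cond  rain_mm
0  cloud      815
1   snow      580
add column rain_mm_plus_5 = t['rain_mm'] + 5:
    cond  rain_mm  rain_mm_plus_5
0  cloud      815             820
1   snow      580             585
Finally, sum of column 'rain_mm_plus_5' = 1405.

1405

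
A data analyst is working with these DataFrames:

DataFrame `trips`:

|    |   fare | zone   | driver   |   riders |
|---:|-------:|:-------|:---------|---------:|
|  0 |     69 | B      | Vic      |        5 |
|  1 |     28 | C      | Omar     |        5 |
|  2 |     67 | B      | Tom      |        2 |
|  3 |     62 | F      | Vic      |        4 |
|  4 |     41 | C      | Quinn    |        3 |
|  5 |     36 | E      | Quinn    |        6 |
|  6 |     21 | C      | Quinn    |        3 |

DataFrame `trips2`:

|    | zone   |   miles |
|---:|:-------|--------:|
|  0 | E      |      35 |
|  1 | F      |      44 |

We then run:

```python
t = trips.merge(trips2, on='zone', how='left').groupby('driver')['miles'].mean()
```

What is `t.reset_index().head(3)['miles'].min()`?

35.0

merge on 'zone' (how='left') → 7 rows:
   fare zone driver  riders  miles
0    69    B    Vic       5    NaN
1    28    C   Omar       5    NaN
2    67    B    Tom       2    NaN
3    62    F    Vic       4   44.0
4    41    C  Quinn       3    NaN
5    36    E  Quinn       6   35.0
6    21    C  Quinn       3    NaN
group by driver, mean of miles:
driver
Omar      NaN
Quinn    35.0
Tom       NaN
Vic      44.0
Name: miles, dtype: float64
reset_index():
  driver  miles
0   Omar    NaN
1  Quinn   35.0
2    Tom    NaN
3    Vic   44.0
take first 3 rows:
  driver  miles
0   Omar    NaN
1  Quinn   35.0
2    Tom    NaN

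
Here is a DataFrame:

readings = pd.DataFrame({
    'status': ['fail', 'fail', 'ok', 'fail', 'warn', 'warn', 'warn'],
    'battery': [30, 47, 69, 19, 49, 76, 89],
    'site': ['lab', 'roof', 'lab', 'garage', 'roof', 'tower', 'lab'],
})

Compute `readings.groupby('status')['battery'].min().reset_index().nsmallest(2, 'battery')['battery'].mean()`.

group by status, min of battery:
status
fail    19
ok      69
warn    49
Name: battery, dtype: int64
reset_index():
  status  battery
0   fail       19
1     ok       69
2   warn       49
take 2 rows with smallest battery:
  status  battery
0   fail       19
2   warn       49
Hence 34.0.

34.0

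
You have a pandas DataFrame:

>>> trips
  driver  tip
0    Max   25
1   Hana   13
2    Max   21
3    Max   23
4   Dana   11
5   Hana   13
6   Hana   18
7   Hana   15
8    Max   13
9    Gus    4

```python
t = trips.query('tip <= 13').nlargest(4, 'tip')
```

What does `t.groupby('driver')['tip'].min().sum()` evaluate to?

filter rows where tip <= 13:
  driver  tip
1   Hana   13
4   Dana   11
5   Hana   13
8    Max   13
9    Gus    4
take 4 rows with largest tip:
  driver  tip
1   Hana   13
5   Hana   13
8    Max   13
4   Dana   11
group by driver, min of tip:
driver
Dana    11
Hana    13
Max     13
Name: tip, dtype: int64
So sum() = 37.

37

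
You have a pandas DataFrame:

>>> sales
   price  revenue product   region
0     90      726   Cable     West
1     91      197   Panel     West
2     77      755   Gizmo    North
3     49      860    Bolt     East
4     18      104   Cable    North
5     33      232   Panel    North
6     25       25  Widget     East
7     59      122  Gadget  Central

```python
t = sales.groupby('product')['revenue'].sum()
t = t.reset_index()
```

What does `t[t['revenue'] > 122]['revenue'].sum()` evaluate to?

group by product, sum of revenue:
product
Bolt      860
Cable     830
Gadget    122
Gizmo     755
Panel     429
Widget     25
Name: revenue, dtype: int64
reset_index():
  product  revenue
0    Bolt      860
1   Cable      830
2  Gadget      122
3   Gizmo      755
4   Panel      429
5  Widget       25
filter rows where revenue > 122:
  product  revenue
0    Bolt      860
1   Cable      830
3   Gizmo      755
4   Panel      429
Reading off the sum of column 'revenue', we get 2874.

2874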